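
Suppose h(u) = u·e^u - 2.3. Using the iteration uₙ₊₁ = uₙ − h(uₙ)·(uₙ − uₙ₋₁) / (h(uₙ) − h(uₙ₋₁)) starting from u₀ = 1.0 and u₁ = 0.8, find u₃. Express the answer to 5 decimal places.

0.91892

h(1.0) = 0.4182818, h(0.8) = -0.5195673
u₂ = 0.8000000 − (-0.5195673)·(0.8000000 − 1.0000000) / (-0.5195673 − 0.4182818) = 0.8000000 − (0.1039135)/(-0.9378491) = 0.9107998
h(0.9107998) = -0.0354693
u₃ = 0.9107998 − (-0.0354693)·(0.9107998 − 0.8000000) / (-0.0354693 − (-0.5195673)) = 0.9107998 − (-0.0039300)/(0.4840980) = 0.9189179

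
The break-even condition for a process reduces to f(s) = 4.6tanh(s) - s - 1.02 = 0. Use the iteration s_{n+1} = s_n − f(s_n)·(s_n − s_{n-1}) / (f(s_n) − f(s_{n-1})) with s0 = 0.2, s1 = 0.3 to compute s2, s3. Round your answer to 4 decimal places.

0.2940, 0.2938

f(0.2) = -0.312074, f(0.3) = 0.020038
s2 = 0.300000 − 0.020038·(0.300000 − 0.200000) / (0.020038 − (-0.312074)) = 0.300000 − (0.002004)/(0.332112) = 0.293966
f(0.293966) = 0.000628
s3 = 0.293966 − 0.000628·(0.293966 − 0.300000) / (0.000628 − 0.020038) = 0.293966 − (-0.000004)/(-0.019410) = 0.293771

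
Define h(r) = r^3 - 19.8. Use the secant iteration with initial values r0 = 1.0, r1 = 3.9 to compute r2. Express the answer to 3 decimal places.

h(1.0) = -18.80000, h(3.9) = 39.51900
r2 = 3.90000 − 39.51900·(3.90000 − 1.00000) / (39.51900 − (-18.80000)) = 3.90000 − (114.60510)/(58.31900) = 1.93486

1.935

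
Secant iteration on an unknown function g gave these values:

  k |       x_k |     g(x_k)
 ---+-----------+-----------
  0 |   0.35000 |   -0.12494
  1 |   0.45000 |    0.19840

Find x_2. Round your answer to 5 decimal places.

0.38864

x_2 = 0.45000 − 0.19840·(0.45000 − 0.35000) / (0.19840 − (-0.12494))
   = 0.45000 − (0.0198400)/(0.3233400) = 0.3886404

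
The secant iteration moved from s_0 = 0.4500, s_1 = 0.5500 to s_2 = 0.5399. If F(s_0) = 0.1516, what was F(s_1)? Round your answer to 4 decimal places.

-0.0170

The secant line through (0.4500, 0.1516) and (0.5500, F(s_1)) crosses zero at s_2 = 0.5399.
So (0.4500, 0.1516), (0.5500, F(s_1)), (0.5399, 0) are collinear:
F(s_1) = 0.1516 · (0.5500 − 0.5399) / (0.4500 − 0.5399) = 0.1516 · (0.010100)/(-0.089900) = -0.017032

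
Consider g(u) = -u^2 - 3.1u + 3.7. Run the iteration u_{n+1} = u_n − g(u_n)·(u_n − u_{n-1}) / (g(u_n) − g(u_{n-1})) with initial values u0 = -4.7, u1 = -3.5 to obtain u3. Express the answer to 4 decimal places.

g(-4.7) = -3.820000, g(-3.5) = 2.300000
u2 = -3.500000 − 2.300000·(-3.500000 − (-4.700000)) / (2.300000 − (-3.820000)) = -3.500000 − (2.760000)/(6.120000) = -3.950980
g(-3.950980) = 0.337793
u3 = -3.950980 − 0.337793·(-3.950980 − (-3.500000)) / (0.337793 − 2.300000) = -3.950980 − (-0.152338)/(-1.962207) = -4.028616

-4.0286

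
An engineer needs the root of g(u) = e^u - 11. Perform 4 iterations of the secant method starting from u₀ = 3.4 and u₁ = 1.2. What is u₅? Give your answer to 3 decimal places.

2.370

g(3.4) = 18.96410, g(1.2) = -7.67988
u₂ = 1.20000 − (-7.67988)·(1.20000 − 3.40000) / (-7.67988 − 18.96410) = 1.20000 − (16.89574)/(-26.64398) = 1.83413
g(1.83413) = -4.74032
u₃ = 1.83413 − (-4.74032)·(1.83413 − 1.20000) / (-4.74032 − (-7.67988)) = 1.83413 − (-3.00598)/(2.93957) = 2.85672
g(2.85672) = 6.40436
u₄ = 2.85672 − 6.40436·(2.85672 − 1.83413) / (6.40436 − (-4.74032)) = 2.85672 − (6.54904)/(11.14468) = 2.26908
g(2.26908) = -1.32948
u₅ = 2.26908 − (-1.32948)·(2.26908 − 2.85672) / (-1.32948 − 6.40436) = 2.26908 − (0.78125)/(-7.73384) = 2.37010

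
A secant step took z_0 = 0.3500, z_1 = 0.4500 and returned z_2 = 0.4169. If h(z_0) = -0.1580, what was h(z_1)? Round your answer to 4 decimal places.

0.0782

The secant line through (0.3500, -0.1580) and (0.4500, h(z_1)) crosses zero at z_2 = 0.4169.
So (0.3500, -0.1580), (0.4500, h(z_1)), (0.4169, 0) are collinear:
h(z_1) = -0.1580 · (0.4500 − 0.4169) / (0.3500 − 0.4169) = -0.1580 · (0.033100)/(-0.066900) = 0.078173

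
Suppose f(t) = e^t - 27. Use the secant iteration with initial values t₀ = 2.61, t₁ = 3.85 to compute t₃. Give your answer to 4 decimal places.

3.2473

f(2.61) = -13.400949, f(3.85) = 19.993063
t₂ = 3.850000 − 19.993063·(3.850000 − 2.610000) / (19.993063 − (-13.400949)) = 3.850000 − (24.791398)/(33.394012) = 3.107609
f(3.107609) = -4.632490
t₃ = 3.107609 − (-4.632490)·(3.107609 − 3.850000) / (-4.632490 − 19.993063) = 3.107609 − (3.439116)/(-24.625553) = 3.247266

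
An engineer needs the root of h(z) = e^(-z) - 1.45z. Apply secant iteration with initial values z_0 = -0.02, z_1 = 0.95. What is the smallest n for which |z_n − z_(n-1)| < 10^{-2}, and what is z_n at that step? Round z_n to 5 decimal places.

h(-0.02) = 1.0492013, h(0.95) = -0.9907590
z_2 = 0.9500000 − (-0.9907590)·(0.9700000)/(-2.0399603) = 0.4788947;  |Δ| = 0.4711053
h(0.4788947) = -0.0749295
z_3 = 0.4788947 − (-0.0749295)·(-0.4711053)/(0.9158295) = 0.4403507;  |Δ| = 0.0385440
h(0.4403507) = 0.0053021
z_4 = 0.4403507 − 0.0053021·(-0.0385440)/(0.0802316) = 0.4428979;  |Δ| = 0.0025472
|z_4 − z_3| = 0.0025472 < 10^{-2}

n = 4, z_n = 0.44290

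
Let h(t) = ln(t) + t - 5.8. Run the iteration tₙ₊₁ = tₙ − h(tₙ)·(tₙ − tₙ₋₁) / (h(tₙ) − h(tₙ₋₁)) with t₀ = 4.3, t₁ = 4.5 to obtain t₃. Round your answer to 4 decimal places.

4.3336

h(4.3) = -0.041385, h(4.5) = 0.204077
t₂ = 4.500000 − 0.204077·(4.500000 − 4.300000) / (0.204077 − (-0.041385)) = 4.500000 − (0.040815)/(0.245462) = 4.333720
h(4.333720) = 0.000146
t₃ = 4.333720 − 0.000146·(4.333720 − 4.500000) / (0.000146 − 0.204077) = 4.333720 − (-0.000024)/(-0.203931) = 4.333601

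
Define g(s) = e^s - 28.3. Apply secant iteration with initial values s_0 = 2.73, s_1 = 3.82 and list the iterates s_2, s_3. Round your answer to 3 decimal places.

3.197, 3.310

g(2.73) = -12.96711, g(3.82) = 17.30421
s_2 = 3.82000 − 17.30421·(3.82000 − 2.73000) / (17.30421 − (-12.96711)) = 3.82000 − (18.86159)/(30.27132) = 3.19692
g(3.19692) = -3.84302
s_3 = 3.19692 − (-3.84302)·(3.19692 − 3.82000) / (-3.84302 − 17.30421) = 3.19692 − (2.39453)/(-21.14723) = 3.31015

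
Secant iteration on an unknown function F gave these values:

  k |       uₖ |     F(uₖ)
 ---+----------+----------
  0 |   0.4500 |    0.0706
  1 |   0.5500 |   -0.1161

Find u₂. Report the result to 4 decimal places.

0.4878

u₂ = 0.5500 − (-0.1161)·(0.5500 − 0.4500) / (-0.1161 − 0.0706)
   = 0.5500 − (-0.011610)/(-0.186700) = 0.487815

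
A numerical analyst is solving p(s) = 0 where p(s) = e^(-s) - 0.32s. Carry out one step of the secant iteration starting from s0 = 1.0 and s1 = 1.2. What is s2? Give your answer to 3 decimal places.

1.073

p(1.0) = 0.04788, p(1.2) = -0.08281
s2 = 1.20000 − (-0.08281)·(1.20000 − 1.00000) / (-0.08281 − 0.04788) = 1.20000 − (-0.01656)/(-0.13069) = 1.07327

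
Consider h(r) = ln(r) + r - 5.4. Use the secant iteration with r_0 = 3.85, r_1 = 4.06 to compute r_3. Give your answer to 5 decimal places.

h(3.85) = -0.2019269, h(4.06) = 0.0611830
r_2 = 4.0600000 − 0.0611830·(4.0600000 − 3.8500000) / (0.0611830 − (-0.2019269)) = 4.0600000 − (0.0128484)/(0.2631098) = 4.0111671
h(4.0111671) = 0.0002493
r_3 = 4.0111671 − 0.0002493·(4.0111671 − 4.0600000) / (0.0002493 − 0.0611830) = 4.0111671 − (-0.0000122)/(-0.0609337) = 4.0109673

4.01097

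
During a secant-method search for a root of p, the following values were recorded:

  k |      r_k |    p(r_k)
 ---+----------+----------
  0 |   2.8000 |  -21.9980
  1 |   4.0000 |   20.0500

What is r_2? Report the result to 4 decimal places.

r_2 = 4.0000 − 20.0500·(4.0000 − 2.8000) / (20.0500 − (-21.9980))
   = 4.0000 − (24.060000)/(42.048000) = 3.427797

3.4278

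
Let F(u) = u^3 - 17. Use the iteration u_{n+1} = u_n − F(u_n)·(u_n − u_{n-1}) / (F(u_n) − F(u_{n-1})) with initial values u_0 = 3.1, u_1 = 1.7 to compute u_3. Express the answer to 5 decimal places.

F(3.1) = 12.7910000, F(1.7) = -12.0870000
u_2 = 1.7000000 − (-12.0870000)·(1.7000000 − 3.1000000) / (-12.0870000 − 12.7910000) = 1.7000000 − (16.9218000)/(-24.8780000) = 2.3801913
F(2.3801913) = -3.5154764
u_3 = 2.3801913 − (-3.5154764)·(2.3801913 − 1.7000000) / (-3.5154764 − (-12.0870000)) = 2.3801913 − (-2.3911966)/(8.5715236) = 2.6591612

2.65916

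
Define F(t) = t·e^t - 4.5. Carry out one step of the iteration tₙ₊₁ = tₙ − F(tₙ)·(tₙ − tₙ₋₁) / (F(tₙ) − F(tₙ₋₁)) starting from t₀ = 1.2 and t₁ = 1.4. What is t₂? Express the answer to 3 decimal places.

F(1.2) = -0.51586, F(1.4) = 1.17728
t₂ = 1.40000 − 1.17728·(1.40000 − 1.20000) / (1.17728 − (-0.51586)) = 1.40000 − (0.23546)/(1.69314) = 1.26094

1.261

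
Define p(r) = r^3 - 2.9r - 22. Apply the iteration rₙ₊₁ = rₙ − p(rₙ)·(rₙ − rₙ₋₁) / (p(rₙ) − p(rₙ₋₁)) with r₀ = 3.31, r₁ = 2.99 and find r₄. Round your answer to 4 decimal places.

p(3.31) = 4.665691, p(2.99) = -3.940101
r₂ = 2.990000 − (-3.940101)·(2.990000 − 3.310000) / (-3.940101 − 4.665691) = 2.990000 − (1.260832)/(-8.605792) = 3.136510
p(3.136510) = -0.239857
r₃ = 3.136510 − (-0.239857)·(3.136510 − 2.990000) / (-0.239857 − (-3.940101)) = 3.136510 − (-0.035141)/(3.700244) = 3.146007
p(3.146007) = 0.013738
r₄ = 3.146007 − 0.013738·(3.146007 − 3.136510) / (0.013738 − (-0.239857)) = 3.146007 − (0.000130)/(0.253596) = 3.145492

3.1455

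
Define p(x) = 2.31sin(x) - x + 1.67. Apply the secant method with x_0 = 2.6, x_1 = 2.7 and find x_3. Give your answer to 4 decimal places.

p(2.6) = 0.260808, p(2.7) = -0.042752
x_2 = 2.700000 − (-0.042752)·(2.700000 − 2.600000) / (-0.042752 − 0.260808) = 2.700000 − (-0.004275)/(-0.303561) = 2.685916
p(2.685916) = 0.000645
x_3 = 2.685916 − 0.000645·(2.685916 − 2.700000) / (0.000645 − (-0.042752)) = 2.685916 − (-0.000009)/(0.043397) = 2.686126

2.6861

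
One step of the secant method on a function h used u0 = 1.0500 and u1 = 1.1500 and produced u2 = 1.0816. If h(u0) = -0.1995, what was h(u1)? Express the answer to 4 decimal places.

0.4318

The secant line through (1.0500, -0.1995) and (1.1500, h(u1)) crosses zero at u2 = 1.0816.
So (1.0500, -0.1995), (1.1500, h(u1)), (1.0816, 0) are collinear:
h(u1) = -0.1995 · (1.1500 − 1.0816) / (1.0500 − 1.0816) = -0.1995 · (0.068400)/(-0.031600) = 0.431829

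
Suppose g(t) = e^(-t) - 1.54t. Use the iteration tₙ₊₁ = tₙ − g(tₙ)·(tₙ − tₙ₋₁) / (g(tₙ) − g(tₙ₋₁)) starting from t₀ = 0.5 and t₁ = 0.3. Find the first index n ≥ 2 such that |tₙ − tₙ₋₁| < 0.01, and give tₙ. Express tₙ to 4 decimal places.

g(0.5) = -0.163469, g(0.3) = 0.278818
t₂ = 0.300000 − 0.278818·(-0.200000)/(0.442288) = 0.426080;  |Δ| = 0.126080
g(0.426080) = -0.003099
t₃ = 0.426080 − (-0.003099)·(0.126080)/(-0.281917) = 0.424694;  |Δ| = 0.001386
|t₃ − t₂| = 0.001386 < 0.01

n = 3, tₙ = 0.4247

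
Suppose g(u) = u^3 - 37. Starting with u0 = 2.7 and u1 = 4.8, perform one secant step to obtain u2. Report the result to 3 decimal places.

3.100

g(2.7) = -17.31700, g(4.8) = 73.59200
u2 = 4.80000 − 73.59200·(4.80000 − 2.70000) / (73.59200 − (-17.31700)) = 4.80000 − (154.54320)/(90.90900) = 3.10002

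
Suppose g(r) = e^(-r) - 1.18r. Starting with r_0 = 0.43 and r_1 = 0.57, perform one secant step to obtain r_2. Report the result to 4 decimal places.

0.5101

g(0.43) = 0.143109, g(0.57) = -0.107075
r_2 = 0.570000 − (-0.107075)·(0.570000 − 0.430000) / (-0.107075 − 0.143109) = 0.570000 − (-0.014990)/(-0.250184) = 0.510082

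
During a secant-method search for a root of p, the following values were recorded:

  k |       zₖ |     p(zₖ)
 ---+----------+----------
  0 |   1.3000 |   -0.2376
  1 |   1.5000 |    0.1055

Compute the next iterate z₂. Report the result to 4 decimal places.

z₂ = 1.5000 − 0.1055·(1.5000 − 1.3000) / (0.1055 − (-0.2376))
   = 1.5000 − (0.021100)/(0.343100) = 1.438502

1.4385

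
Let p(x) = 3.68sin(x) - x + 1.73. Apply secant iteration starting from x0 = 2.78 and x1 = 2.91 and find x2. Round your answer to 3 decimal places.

2.836

p(2.78) = 0.25185, p(2.91) = -0.33534
x2 = 2.91000 − (-0.33534)·(2.91000 − 2.78000) / (-0.33534 − 0.25185) = 2.91000 − (-0.04359)/(-0.58719) = 2.83576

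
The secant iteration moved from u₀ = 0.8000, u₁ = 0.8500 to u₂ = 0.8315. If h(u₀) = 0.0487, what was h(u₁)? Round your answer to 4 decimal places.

The secant line through (0.8000, 0.0487) and (0.8500, h(u₁)) crosses zero at u₂ = 0.8315.
So (0.8000, 0.0487), (0.8500, h(u₁)), (0.8315, 0) are collinear:
h(u₁) = 0.0487 · (0.8500 − 0.8315) / (0.8000 − 0.8315) = 0.0487 · (0.018500)/(-0.031500) = -0.028602

-0.0286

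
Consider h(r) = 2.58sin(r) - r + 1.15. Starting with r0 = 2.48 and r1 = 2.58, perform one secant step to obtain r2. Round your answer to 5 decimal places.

h(2.48) = 0.2550856, h(2.58) = -0.0560599
r2 = 2.5800000 − (-0.0560599)·(2.5800000 − 2.4800000) / (-0.0560599 − 0.2550856) = 2.5800000 − (-0.0056060)/(-0.3111455) = 2.5619827

2.56198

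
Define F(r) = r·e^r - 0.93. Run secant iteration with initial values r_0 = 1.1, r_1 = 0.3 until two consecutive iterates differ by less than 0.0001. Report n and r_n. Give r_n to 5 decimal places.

F(1.1) = 2.3745826, F(0.3) = -0.5250424
r_2 = 0.3000000 − (-0.5250424)·(-0.8000000)/(-2.8996250) = 0.4448580;  |Δ| = 0.1448580
F(0.4448580) = -0.2359020
r_3 = 0.4448580 − (-0.2359020)·(0.1448580)/(0.2891403) = 0.5630438;  |Δ| = 0.1181858
F(0.5630438) = 0.0587103
r_4 = 0.5630438 − 0.0587103·(0.1181858)/(0.2946123) = 0.5394918;  |Δ| = 0.0235521
F(0.5394918) = -0.0046987
r_5 = 0.5394918 − (-0.0046987)·(-0.0235521)/(-0.0634090) = 0.5412371;  |Δ| = 0.0017453
F(0.5412371) = -0.0000839
r_6 = 0.5412371 − (-0.0000839)·(0.0017453)/(0.0046149) = 0.5412688;  |Δ| = 0.0000317
|r_6 − r_5| = 0.0000317 < 0.0001

n = 6, r_n = 0.54127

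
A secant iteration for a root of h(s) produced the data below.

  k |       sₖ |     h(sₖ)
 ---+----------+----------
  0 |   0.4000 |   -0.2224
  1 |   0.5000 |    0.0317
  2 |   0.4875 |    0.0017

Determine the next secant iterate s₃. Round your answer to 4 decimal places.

0.4868

s₃ = 0.4875 − 0.0017·(0.4875 − 0.5000) / (0.0017 − 0.0317)
   = 0.4875 − (-0.000021)/(-0.030000) = 0.486792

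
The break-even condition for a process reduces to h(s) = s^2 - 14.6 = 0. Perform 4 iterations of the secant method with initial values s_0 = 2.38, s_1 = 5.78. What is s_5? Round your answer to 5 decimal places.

h(2.38) = -8.9356000, h(5.78) = 18.8084000
s_2 = 5.7800000 − 18.8084000·(5.7800000 − 2.3800000) / (18.8084000 − (-8.9356000)) = 5.7800000 − (63.9485600)/(27.7440000) = 3.4750490
h(3.4750490) = -2.5240343
s_3 = 3.4750490 − (-2.5240343)·(3.4750490 − 5.7800000) / (-2.5240343 − 18.8084000) = 3.4750490 − (5.8177754)/(-21.3324343) = 3.7477687
h(3.7477687) = -0.5542295
s_4 = 3.7477687 − (-0.5542295)·(3.7477687 − 3.4750490) / (-0.5542295 − (-2.5240343)) = 3.7477687 − (-0.1511493)/(1.9698048) = 3.8245019
h(3.8245019) = 0.0268146
s_5 = 3.8245019 − 0.0268146·(3.8245019 − 3.7477687) / (0.0268146 − (-0.5542295)) = 3.8245019 − (0.0020576)/(0.5810441) = 3.8209607

3.82096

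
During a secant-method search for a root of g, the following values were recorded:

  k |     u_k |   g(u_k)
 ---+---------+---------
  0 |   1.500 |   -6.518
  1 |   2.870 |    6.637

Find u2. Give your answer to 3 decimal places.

u2 = 2.870 − 6.637·(2.870 − 1.500) / (6.637 − (-6.518))
   = 2.870 − (9.09269)/(13.15500) = 2.17880

2.179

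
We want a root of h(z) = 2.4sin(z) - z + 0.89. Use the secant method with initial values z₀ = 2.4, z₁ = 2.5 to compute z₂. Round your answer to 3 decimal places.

2.439

h(2.4) = 0.11111, h(2.5) = -0.17367
z₂ = 2.50000 − (-0.17367)·(2.50000 − 2.40000) / (-0.17367 − 0.11111) = 2.50000 − (-0.01737)/(-0.28478) = 2.43902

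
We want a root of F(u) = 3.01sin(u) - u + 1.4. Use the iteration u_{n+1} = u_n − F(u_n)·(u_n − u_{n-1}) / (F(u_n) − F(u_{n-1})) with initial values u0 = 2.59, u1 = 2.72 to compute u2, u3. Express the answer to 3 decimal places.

2.696, 2.696

F(2.59) = 0.38737, F(2.72) = -0.08827
u2 = 2.72000 − (-0.08827)·(2.72000 − 2.59000) / (-0.08827 − 0.38737) = 2.72000 − (-0.01147)/(-0.47564) = 2.69588
F(2.69588) = 0.00175
u3 = 2.69588 − 0.00175·(2.69588 − 2.72000) / (0.00175 − (-0.08827)) = 2.69588 − (-0.00004)/(0.09002) = 2.69634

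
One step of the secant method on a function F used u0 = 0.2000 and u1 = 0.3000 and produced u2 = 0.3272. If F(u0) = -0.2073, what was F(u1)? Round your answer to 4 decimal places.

The secant line through (0.2000, -0.2073) and (0.3000, F(u1)) crosses zero at u2 = 0.3272.
So (0.2000, -0.2073), (0.3000, F(u1)), (0.3272, 0) are collinear:
F(u1) = -0.2073 · (0.3000 − 0.3272) / (0.2000 − 0.3272) = -0.2073 · (-0.027200)/(-0.127200) = -0.044328

-0.0443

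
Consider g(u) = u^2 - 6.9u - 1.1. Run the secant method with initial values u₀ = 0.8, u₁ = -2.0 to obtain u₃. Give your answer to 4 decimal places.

g(0.8) = -5.980000, g(-2.0) = 16.700000
u₂ = -2.000000 − 16.700000·(-2.000000 − 0.800000) / (16.700000 − (-5.980000)) = -2.000000 − (-46.760000)/(22.680000) = 0.061728
g(0.061728) = -1.522116
u₃ = 0.061728 − (-1.522116)·(0.061728 − (-2.000000)) / (-1.522116 − 16.700000) = 0.061728 − (-3.138189)/(-18.222116) = -0.110490

-0.1105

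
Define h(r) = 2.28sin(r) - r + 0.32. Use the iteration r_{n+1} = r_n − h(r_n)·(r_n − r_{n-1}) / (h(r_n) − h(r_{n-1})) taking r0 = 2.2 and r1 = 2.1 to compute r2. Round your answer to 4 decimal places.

h(2.2) = -0.036628, h(2.1) = 0.188117
r2 = 2.100000 − 0.188117·(2.100000 − 2.200000) / (0.188117 − (-0.036628)) = 2.100000 − (-0.018812)/(0.224746) = 2.183702

2.1837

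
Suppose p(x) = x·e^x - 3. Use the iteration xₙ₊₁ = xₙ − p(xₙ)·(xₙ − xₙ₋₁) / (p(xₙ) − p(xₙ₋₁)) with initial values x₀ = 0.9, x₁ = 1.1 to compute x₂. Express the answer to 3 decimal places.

p(0.9) = -0.78636, p(1.1) = 0.30458
x₂ = 1.10000 − 0.30458·(1.10000 − 0.90000) / (0.30458 − (-0.78636)) = 1.10000 − (0.06092)/(1.09094) = 1.04416

1.044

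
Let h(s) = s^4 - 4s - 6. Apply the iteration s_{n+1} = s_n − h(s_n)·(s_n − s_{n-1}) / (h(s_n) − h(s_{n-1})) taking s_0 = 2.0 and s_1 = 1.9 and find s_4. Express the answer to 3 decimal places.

1.924

h(2.0) = 2.00000, h(1.9) = -0.56790
s_2 = 1.90000 − (-0.56790)·(1.90000 − 2.00000) / (-0.56790 − 2.00000) = 1.90000 − (0.05679)/(-2.56790) = 1.92212
h(1.92212) = -0.03893
s_3 = 1.92212 − (-0.03893)·(1.92212 − 1.90000) / (-0.03893 − (-0.56790)) = 1.92212 − (-0.00086)/(0.52897) = 1.92374
h(1.92374) = 0.00085
s_4 = 1.92374 − 0.00085·(1.92374 − 1.92212) / (0.00085 − (-0.03893)) = 1.92374 − (0.00000)/(0.03978) = 1.92371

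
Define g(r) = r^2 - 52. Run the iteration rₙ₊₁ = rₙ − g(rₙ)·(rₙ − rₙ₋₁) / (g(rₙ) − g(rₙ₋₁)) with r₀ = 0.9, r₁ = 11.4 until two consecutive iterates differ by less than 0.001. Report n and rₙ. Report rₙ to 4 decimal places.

g(0.9) = -51.190000, g(11.4) = 77.960000
r₂ = 11.400000 − 77.960000·(10.500000)/(129.150000) = 5.061789;  |Δ| = 6.338211
g(5.061789) = -26.378296
r₃ = 5.061789 − (-26.378296)·(-6.338211)/(-104.338296) = 6.664184;  |Δ| = 1.602395
g(6.664184) = -7.588650
r₄ = 6.664184 − (-7.588650)·(1.602395)/(18.789646) = 7.311350;  |Δ| = 0.647166
g(7.311350) = 1.455840
r₅ = 7.311350 − 1.455840·(0.647166)/(9.044490) = 7.207179;  |Δ| = 0.104171
g(7.207179) = -0.056564
r₆ = 7.207179 − (-0.056564)·(-0.104171)/(-1.512404) = 7.211075;  |Δ| = 0.003896
g(7.211075) = -0.000391
r₇ = 7.211075 − (-0.000391)·(0.003896)/(0.056173) = 7.211103;  |Δ| = 0.000027
|r₇ − r₆| = 0.000027 < 0.001

n = 7, rₙ = 7.2111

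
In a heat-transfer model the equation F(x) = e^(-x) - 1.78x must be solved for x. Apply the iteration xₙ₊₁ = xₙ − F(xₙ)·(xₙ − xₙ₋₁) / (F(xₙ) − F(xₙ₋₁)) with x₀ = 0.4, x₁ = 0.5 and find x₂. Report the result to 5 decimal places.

F(0.4) = -0.0416800, F(0.5) = -0.2834693
x₂ = 0.5000000 − (-0.2834693)·(0.5000000 − 0.4000000) / (-0.2834693 − (-0.0416800)) = 0.5000000 − (-0.0283469)/(-0.2417894) = 0.3827619

0.38276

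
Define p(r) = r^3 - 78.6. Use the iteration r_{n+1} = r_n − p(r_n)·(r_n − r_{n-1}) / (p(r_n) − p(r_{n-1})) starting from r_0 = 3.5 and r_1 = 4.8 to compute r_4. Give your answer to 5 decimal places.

p(3.5) = -35.7250000, p(4.8) = 31.9920000
r_2 = 4.8000000 − 31.9920000·(4.8000000 − 3.5000000) / (31.9920000 − (-35.7250000)) = 4.8000000 − (41.5896000)/(67.7170000) = 4.1858322
p(4.1858322) = -5.2592330
r_3 = 4.1858322 − (-5.2592330)·(4.1858322 − 4.8000000) / (-5.2592330 − 31.9920000) = 4.1858322 − (3.2300515)/(-37.2512330) = 4.2725421
p(4.2725421) = -0.6063828
r_4 = 4.2725421 − (-0.6063828)·(4.2725421 − 4.1858322) / (-0.6063828 − (-5.2592330)) = 4.2725421 − (-0.0525794)/(4.6528502) = 4.2838426

4.28384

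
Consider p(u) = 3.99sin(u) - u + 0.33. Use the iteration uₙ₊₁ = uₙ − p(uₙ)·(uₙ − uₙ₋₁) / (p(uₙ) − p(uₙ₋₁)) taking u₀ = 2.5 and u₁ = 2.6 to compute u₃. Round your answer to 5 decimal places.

2.55119

p(2.5) = 0.2179039, p(2.6) = -0.2131495
u₂ = 2.6000000 − (-0.2131495)·(2.6000000 − 2.5000000) / (-0.2131495 − 0.2179039) = 2.6000000 − (-0.0213150)/(-0.4310534) = 2.5505515
p(2.5505515) = 0.0027798
u₃ = 2.5505515 − 0.0027798·(2.5505515 − 2.6000000) / (0.0027798 − (-0.2131495)) = 2.5505515 − (-0.0001375)/(0.2159293) = 2.5511881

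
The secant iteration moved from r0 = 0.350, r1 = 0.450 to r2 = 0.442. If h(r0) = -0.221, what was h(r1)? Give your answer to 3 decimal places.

0.019

The secant line through (0.350, -0.221) and (0.450, h(r1)) crosses zero at r2 = 0.442.
So (0.350, -0.221), (0.450, h(r1)), (0.442, 0) are collinear:
h(r1) = -0.221 · (0.450 − 0.442) / (0.350 − 0.442) = -0.221 · (0.00800)/(-0.09200) = 0.01922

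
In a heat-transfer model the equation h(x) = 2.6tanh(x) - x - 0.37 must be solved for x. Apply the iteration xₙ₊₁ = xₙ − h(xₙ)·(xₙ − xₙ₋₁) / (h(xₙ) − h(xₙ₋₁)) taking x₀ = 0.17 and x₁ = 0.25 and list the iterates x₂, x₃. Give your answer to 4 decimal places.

0.2387, 0.2384

h(0.17) = -0.102209, h(0.25) = 0.016789
x₂ = 0.250000 − 0.016789·(0.250000 − 0.170000) / (0.016789 − (-0.102209)) = 0.250000 − (0.001343)/(0.118998) = 0.238713
h(0.238713) = 0.000415
x₃ = 0.238713 − 0.000415·(0.238713 − 0.250000) / (0.000415 − 0.016789) = 0.238713 − (-0.000005)/(-0.016374) = 0.238427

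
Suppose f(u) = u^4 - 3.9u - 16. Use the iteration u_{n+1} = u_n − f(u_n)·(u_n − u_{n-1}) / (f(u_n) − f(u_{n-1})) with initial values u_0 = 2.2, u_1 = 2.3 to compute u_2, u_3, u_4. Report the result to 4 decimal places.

2.2277, 2.2291, 2.2292

f(2.2) = -1.154400, f(2.3) = 3.014100
u_2 = 2.300000 − 3.014100·(2.300000 − 2.200000) / (3.014100 − (-1.154400)) = 2.300000 − (0.301410)/(4.168500) = 2.227693
f(2.227693) = -0.060427
u_3 = 2.227693 − (-0.060427)·(2.227693 − 2.300000) / (-0.060427 − 3.014100) = 2.227693 − (0.004369)/(-3.074527) = 2.229115
f(2.229115) = -0.003066
u_4 = 2.229115 − (-0.003066)·(2.229115 − 2.227693) / (-0.003066 − (-0.060427)) = 2.229115 − (-0.000004)/(0.057361) = 2.229191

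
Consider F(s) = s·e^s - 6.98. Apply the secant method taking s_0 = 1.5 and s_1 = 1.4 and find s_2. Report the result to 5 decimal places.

F(1.5) = -0.2574664, F(1.4) = -1.3027200
s_2 = 1.4000000 − (-1.3027200)·(1.4000000 − 1.5000000) / (-1.3027200 − (-0.2574664)) = 1.4000000 − (0.1302720)/(-1.0452537) = 1.5246320

1.52463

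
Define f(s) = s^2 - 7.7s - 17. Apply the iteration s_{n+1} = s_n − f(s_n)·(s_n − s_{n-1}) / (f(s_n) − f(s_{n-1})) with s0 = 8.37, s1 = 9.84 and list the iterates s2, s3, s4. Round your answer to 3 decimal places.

9.454, 9.490, 9.491

f(8.37) = -11.39210, f(9.84) = 4.05760
s2 = 9.84000 − 4.05760·(9.84000 − 8.37000) / (4.05760 − (-11.39210)) = 9.84000 − (5.96467)/(15.44970) = 9.45393
f(9.45393) = -0.41847
s3 = 9.45393 − (-0.41847)·(9.45393 − 9.84000) / (-0.41847 − 4.05760) = 9.45393 − (0.16156)/(-4.47607) = 9.49002
f(9.49002) = -0.01263
s4 = 9.49002 − (-0.01263)·(9.49002 − 9.45393) / (-0.01263 − (-0.41847)) = 9.49002 − (-0.00046)/(0.40584) = 9.49115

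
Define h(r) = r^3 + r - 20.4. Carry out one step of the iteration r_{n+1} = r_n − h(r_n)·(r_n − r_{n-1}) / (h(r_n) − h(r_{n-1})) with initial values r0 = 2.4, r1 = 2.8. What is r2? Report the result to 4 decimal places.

2.5959

h(2.4) = -4.176000, h(2.8) = 4.352000
r2 = 2.800000 − 4.352000·(2.800000 − 2.400000) / (4.352000 − (-4.176000)) = 2.800000 − (1.740800)/(8.528000) = 2.595872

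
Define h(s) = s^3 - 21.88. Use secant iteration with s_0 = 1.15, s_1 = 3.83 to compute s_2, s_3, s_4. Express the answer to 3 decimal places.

h(1.15) = -20.35912, h(3.83) = 34.30189
s_2 = 3.83000 − 34.30189·(3.83000 − 1.15000) / (34.30189 − (-20.35912)) = 3.83000 − (91.92906)/(54.66101) = 2.14820
h(2.14820) = -11.96661
s_3 = 2.14820 − (-11.96661)·(2.14820 − 3.83000) / (-11.96661 − 34.30189) = 2.14820 − (20.12548)/(-46.26849) = 2.58317
h(2.58317) = -4.64314
s_4 = 2.58317 − (-4.64314)·(2.58317 − 2.14820) / (-4.64314 − (-11.96661)) = 2.58317 − (-2.01963)/(7.32347) = 2.85894

2.148, 2.583, 2.859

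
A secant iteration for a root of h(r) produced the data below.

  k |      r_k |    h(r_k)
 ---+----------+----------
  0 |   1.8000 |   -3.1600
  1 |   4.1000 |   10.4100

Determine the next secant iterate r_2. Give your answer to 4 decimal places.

2.3356

r_2 = 4.1000 − 10.4100·(4.1000 − 1.8000) / (10.4100 − (-3.1600))
   = 4.1000 − (23.943000)/(13.570000) = 2.335593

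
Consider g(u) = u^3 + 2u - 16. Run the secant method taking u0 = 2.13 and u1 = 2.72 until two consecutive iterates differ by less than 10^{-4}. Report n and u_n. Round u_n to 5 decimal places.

g(2.13) = -2.0764030, g(2.72) = 9.5636480
u2 = 2.7200000 − 9.5636480·(0.5900000)/(11.6400510) = 2.2352468;  |Δ| = 0.4847532
g(2.2352468) = -0.3614802
u3 = 2.2352468 − (-0.3614802)·(-0.4847532)/(-9.9251282) = 2.2529018;  |Δ| = 0.0176551
g(2.2529018) = -0.0594430
u4 = 2.2529018 − (-0.0594430)·(0.0176551)/(0.3020371) = 2.2563765;  |Δ| = 0.0034746
g(2.2563765) = 0.0004952
u5 = 2.2563765 − 0.0004952·(0.0034746)/(0.0599382) = 2.2563478;  |Δ| = 0.0000287
|u5 − u4| = 0.0000287 < 10^{-4}

n = 5, u_n = 2.25635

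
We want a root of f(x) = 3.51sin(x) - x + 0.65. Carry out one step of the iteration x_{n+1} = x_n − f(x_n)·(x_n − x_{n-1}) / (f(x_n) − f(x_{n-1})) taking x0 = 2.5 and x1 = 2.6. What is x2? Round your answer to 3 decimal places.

f(2.5) = 0.25064, f(2.6) = -0.14059
x2 = 2.60000 − (-0.14059)·(2.60000 − 2.50000) / (-0.14059 − 0.25064) = 2.60000 − (-0.01406)/(-0.39123) = 2.56406

2.564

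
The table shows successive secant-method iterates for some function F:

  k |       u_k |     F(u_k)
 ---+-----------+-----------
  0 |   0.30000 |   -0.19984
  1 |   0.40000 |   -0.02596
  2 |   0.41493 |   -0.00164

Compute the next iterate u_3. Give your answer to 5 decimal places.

u_3 = 0.41493 − (-0.00164)·(0.41493 − 0.40000) / (-0.00164 − (-0.02596))
   = 0.41493 − (-0.0000245)/(0.0243200) = 0.4159368

0.41594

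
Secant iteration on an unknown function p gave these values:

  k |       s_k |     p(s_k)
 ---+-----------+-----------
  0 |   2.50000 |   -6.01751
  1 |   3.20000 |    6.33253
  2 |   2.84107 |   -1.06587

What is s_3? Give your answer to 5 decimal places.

s_3 = 2.84107 − (-1.06587)·(2.84107 − 3.20000) / (-1.06587 − 6.33253)
   = 2.84107 − (0.3825727)/(-7.3984000) = 2.8927802

2.89278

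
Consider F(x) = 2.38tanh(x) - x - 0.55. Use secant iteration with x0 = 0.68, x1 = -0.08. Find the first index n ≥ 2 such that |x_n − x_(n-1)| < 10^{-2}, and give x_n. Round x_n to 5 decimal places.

n = 5, x_n = 0.44573

F(0.68) = 0.1778162, F(-0.08) = -0.6599949
x2 = -0.0800000 − (-0.6599949)·(-0.7600000)/(-0.8378110) = 0.5186984;  |Δ| = 0.5986984
F(0.5186984) = 0.0658352
x3 = 0.5186984 − 0.0658352·(0.5986984)/(0.7258301) = 0.4643944;  |Δ| = 0.0543039
F(0.4643944) = 0.0177140
x4 = 0.4643944 − 0.0177140·(-0.0543039)/(-0.0481212) = 0.4444045;  |Δ| = 0.0199900
F(0.4444045) = -0.0012575
x5 = 0.4444045 − (-0.0012575)·(-0.0199900)/(-0.0189715) = 0.4457295;  |Δ| = 0.0013250
|x5 − x4| = 0.0013250 < 10^{-2}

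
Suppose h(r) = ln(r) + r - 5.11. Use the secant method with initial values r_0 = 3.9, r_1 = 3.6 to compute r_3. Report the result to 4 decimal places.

h(3.9) = 0.150977, h(3.6) = -0.229066
r_2 = 3.600000 − (-0.229066)·(3.600000 − 3.900000) / (-0.229066 − 0.150977) = 3.600000 − (0.068720)/(-0.380043) = 3.780821
h(3.780821) = 0.000763
r_3 = 3.780821 − 0.000763·(3.780821 − 3.600000) / (0.000763 − (-0.229066)) = 3.780821 − (0.000138)/(0.229829) = 3.780221

3.7802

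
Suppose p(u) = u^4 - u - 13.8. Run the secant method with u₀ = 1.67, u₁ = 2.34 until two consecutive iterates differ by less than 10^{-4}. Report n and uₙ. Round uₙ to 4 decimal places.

n = 6, uₙ = 1.9935

p(1.67) = -7.692037, p(2.34) = 13.842195
u₂ = 2.340000 − 13.842195·(0.670000)/(21.534232) = 1.909324;  |Δ| = 0.430676
p(1.909324) = -2.419514
u₃ = 1.909324 − (-2.419514)·(-0.430676)/(-16.261709) = 1.973403;  |Δ| = 0.064078
p(1.973403) = -0.607686
u₄ = 1.973403 − (-0.607686)·(0.064078)/(1.811828) = 1.994895;  |Δ| = 0.021492
p(1.994895) = 0.042359
u₅ = 1.994895 − 0.042359·(0.021492)/(0.650045) = 1.993494;  |Δ| = 0.001400
p(1.993494) = -0.000667
u₆ = 1.993494 − (-0.000667)·(-0.001400)/(-0.043026) = 1.993516;  |Δ| = 0.000022
|u₆ − u₅| = 0.000022 < 10^{-4}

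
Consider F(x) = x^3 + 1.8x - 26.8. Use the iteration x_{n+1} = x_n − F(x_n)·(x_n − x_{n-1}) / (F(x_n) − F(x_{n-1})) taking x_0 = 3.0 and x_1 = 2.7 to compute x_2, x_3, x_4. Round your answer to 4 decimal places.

F(3.0) = 5.600000, F(2.7) = -2.257000
x_2 = 2.700000 − (-2.257000)·(2.700000 − 3.000000) / (-2.257000 − 5.600000) = 2.700000 − (0.677100)/(-7.857000) = 2.786178
F(2.786178) = -0.156373
x_3 = 2.786178 − (-0.156373)·(2.786178 − 2.700000) / (-0.156373 − (-2.257000)) = 2.786178 − (-0.013476)/(2.100627) = 2.792593
F(2.792593) = 0.004918
x_4 = 2.792593 − 0.004918·(2.792593 − 2.786178) / (0.004918 − (-0.156373)) = 2.792593 − (0.000032)/(0.161290) = 2.792398

2.7862, 2.7926, 2.7924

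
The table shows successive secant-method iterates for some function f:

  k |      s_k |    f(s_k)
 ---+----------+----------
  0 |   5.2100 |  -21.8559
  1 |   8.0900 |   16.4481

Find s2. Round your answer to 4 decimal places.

6.8533

s2 = 8.0900 − 16.4481·(8.0900 − 5.2100) / (16.4481 − (-21.8559))
   = 8.0900 − (47.370528)/(38.304000) = 6.853301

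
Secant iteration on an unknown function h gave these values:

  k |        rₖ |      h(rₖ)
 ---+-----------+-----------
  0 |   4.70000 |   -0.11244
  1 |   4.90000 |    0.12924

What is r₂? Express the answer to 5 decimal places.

r₂ = 4.90000 − 0.12924·(4.90000 − 4.70000) / (0.12924 − (-0.11244))
   = 4.90000 − (0.0258480)/(0.2416800) = 4.7930487

4.79305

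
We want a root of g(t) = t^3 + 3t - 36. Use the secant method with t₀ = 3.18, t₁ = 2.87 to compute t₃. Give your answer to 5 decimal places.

3.00028

g(3.18) = 5.6974320, g(2.87) = -3.7500970
t₂ = 2.8700000 − (-3.7500970)·(2.8700000 − 3.1800000) / (-3.7500970 − 5.6974320) = 2.8700000 − (1.1625301)/(-9.4475290) = 2.9930512
g(2.9930512) = -0.2080288
t₃ = 2.9930512 − (-0.2080288)·(2.9930512 − 2.8700000) / (-0.2080288 − (-3.7500970)) = 2.9930512 − (-0.0255982)/(3.5420682) = 3.0002781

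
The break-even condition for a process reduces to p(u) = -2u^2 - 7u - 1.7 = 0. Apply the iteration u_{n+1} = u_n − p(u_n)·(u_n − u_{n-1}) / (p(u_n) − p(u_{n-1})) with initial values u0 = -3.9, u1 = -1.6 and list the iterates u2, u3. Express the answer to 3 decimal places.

-2.695, -4.355

p(-3.9) = -4.82000, p(-1.6) = 4.38000
u2 = -1.60000 − 4.38000·(-1.60000 − (-3.90000)) / (4.38000 − (-4.82000)) = -1.60000 − (10.07400)/(9.20000) = -2.69500
p(-2.69500) = 2.63895
u3 = -2.69500 − 2.63895·(-2.69500 − (-1.60000)) / (2.63895 − 4.38000) = -2.69500 − (-2.88965)/(-1.74105) = -4.35472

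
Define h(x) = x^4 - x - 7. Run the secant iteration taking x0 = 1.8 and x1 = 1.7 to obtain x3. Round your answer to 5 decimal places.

h(1.8) = 1.6976000, h(1.7) = -0.3479000
x2 = 1.7000000 − (-0.3479000)·(1.7000000 − 1.8000000) / (-0.3479000 − 1.6976000) = 1.7000000 − (0.0347900)/(-2.0455000) = 1.7170081
h(1.7170081) = -0.0256160
x3 = 1.7170081 − (-0.0256160)·(1.7170081 − 1.7000000) / (-0.0256160 − (-0.3479000)) = 1.7170081 − (-0.0004357)/(0.3222840) = 1.7183599

1.71836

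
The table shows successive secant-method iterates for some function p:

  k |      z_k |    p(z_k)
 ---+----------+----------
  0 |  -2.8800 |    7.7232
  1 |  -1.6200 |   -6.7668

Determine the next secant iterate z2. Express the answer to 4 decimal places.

-2.2084

z2 = -1.6200 − (-6.7668)·(-1.6200 − (-2.8800)) / (-6.7668 − 7.7232)
   = -1.6200 − (-8.526168)/(-14.490000) = -2.208417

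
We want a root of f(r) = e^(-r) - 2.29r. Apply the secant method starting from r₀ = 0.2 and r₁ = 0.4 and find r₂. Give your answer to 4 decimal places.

0.3190

f(0.2) = 0.360731, f(0.4) = -0.245680
r₂ = 0.400000 − (-0.245680)·(0.400000 − 0.200000) / (-0.245680 − 0.360731) = 0.400000 − (-0.049136)/(-0.606411) = 0.318972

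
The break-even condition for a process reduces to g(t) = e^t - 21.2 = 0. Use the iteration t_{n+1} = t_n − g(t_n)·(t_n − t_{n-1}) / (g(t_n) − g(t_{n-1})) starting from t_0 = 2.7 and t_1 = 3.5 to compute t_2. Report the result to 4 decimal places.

2.9773

g(2.7) = -6.320268, g(3.5) = 11.915452
t_2 = 3.500000 − 11.915452·(3.500000 − 2.700000) / (11.915452 − (-6.320268)) = 3.500000 − (9.532362)/(18.235720) = 2.977270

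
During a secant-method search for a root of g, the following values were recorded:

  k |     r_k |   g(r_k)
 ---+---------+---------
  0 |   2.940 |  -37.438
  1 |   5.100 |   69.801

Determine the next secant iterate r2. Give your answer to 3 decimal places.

r2 = 5.100 − 69.801·(5.100 − 2.940) / (69.801 − (-37.438))
   = 5.100 − (150.77016)/(107.23900) = 3.69407

3.694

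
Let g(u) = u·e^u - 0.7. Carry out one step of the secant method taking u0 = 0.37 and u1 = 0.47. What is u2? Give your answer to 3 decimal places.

g(0.37) = -0.16434, g(0.47) = 0.05200
u2 = 0.47000 − 0.05200·(0.47000 − 0.37000) / (0.05200 − (-0.16434)) = 0.47000 − (0.00520)/(0.21634) = 0.44596

0.446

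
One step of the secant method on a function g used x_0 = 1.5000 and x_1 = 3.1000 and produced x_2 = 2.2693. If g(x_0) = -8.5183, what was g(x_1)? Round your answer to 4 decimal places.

The secant line through (1.5000, -8.5183) and (3.1000, g(x_1)) crosses zero at x_2 = 2.2693.
So (1.5000, -8.5183), (3.1000, g(x_1)), (2.2693, 0) are collinear:
g(x_1) = -8.5183 · (3.1000 − 2.2693) / (1.5000 − 2.2693) = -8.5183 · (0.830700)/(-0.769300) = 9.198170

9.1982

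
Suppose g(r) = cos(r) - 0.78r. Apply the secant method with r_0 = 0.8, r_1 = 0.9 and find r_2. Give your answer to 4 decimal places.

0.8475

g(0.8) = 0.072707, g(0.9) = -0.080390
r_2 = 0.900000 − (-0.080390)·(0.900000 − 0.800000) / (-0.080390 − 0.072707) = 0.900000 − (-0.008039)/(-0.153097) = 0.847491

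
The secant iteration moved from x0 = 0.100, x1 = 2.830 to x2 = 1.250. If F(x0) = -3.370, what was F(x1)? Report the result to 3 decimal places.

4.630

The secant line through (0.100, -3.370) and (2.830, F(x1)) crosses zero at x2 = 1.250.
So (0.100, -3.370), (2.830, F(x1)), (1.250, 0) are collinear:
F(x1) = -3.370 · (2.830 − 1.250) / (0.100 − 1.250) = -3.370 · (1.58000)/(-1.15000) = 4.63009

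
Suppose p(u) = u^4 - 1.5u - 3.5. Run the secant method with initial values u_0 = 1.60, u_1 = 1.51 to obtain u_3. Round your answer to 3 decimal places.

p(1.60) = 0.65360, p(1.51) = -0.56614
u_2 = 1.51000 − (-0.56614)·(1.51000 − 1.60000) / (-0.56614 − 0.65360) = 1.51000 − (0.05095)/(-1.21974) = 1.55177
p(1.55177) = -0.02919
u_3 = 1.55177 − (-0.02919)·(1.55177 − 1.51000) / (-0.02919 − (-0.56614)) = 1.55177 − (-0.00122)/(0.53695) = 1.55404

1.554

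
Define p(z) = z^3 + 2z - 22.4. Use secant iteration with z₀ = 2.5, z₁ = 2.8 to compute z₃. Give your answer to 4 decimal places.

p(2.5) = -1.775000, p(2.8) = 5.152000
z₂ = 2.800000 − 5.152000·(2.800000 − 2.500000) / (5.152000 − (-1.775000)) = 2.800000 − (1.545600)/(6.927000) = 2.576873
p(2.576873) = -0.135108
z₃ = 2.576873 − (-0.135108)·(2.576873 − 2.800000) / (-0.135108 − 5.152000) = 2.576873 − (0.030146)/(-5.287108) = 2.582575

2.5826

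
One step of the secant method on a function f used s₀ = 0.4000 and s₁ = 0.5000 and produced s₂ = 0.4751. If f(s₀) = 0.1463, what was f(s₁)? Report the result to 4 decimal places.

-0.0485

The secant line through (0.4000, 0.1463) and (0.5000, f(s₁)) crosses zero at s₂ = 0.4751.
So (0.4000, 0.1463), (0.5000, f(s₁)), (0.4751, 0) are collinear:
f(s₁) = 0.1463 · (0.5000 − 0.4751) / (0.4000 − 0.4751) = 0.1463 · (0.024900)/(-0.075100) = -0.048507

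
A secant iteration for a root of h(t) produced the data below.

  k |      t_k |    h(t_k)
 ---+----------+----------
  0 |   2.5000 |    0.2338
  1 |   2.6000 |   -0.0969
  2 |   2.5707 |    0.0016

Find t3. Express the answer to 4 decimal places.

t3 = 2.5707 − 0.0016·(2.5707 − 2.6000) / (0.0016 − (-0.0969))
   = 2.5707 − (-0.000047)/(0.098500) = 2.571176

2.5712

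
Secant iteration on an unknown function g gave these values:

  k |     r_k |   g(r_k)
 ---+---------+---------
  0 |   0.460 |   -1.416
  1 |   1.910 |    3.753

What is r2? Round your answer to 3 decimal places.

0.857

r2 = 1.910 − 3.753·(1.910 − 0.460) / (3.753 − (-1.416))
   = 1.910 − (5.44185)/(5.16900) = 0.85721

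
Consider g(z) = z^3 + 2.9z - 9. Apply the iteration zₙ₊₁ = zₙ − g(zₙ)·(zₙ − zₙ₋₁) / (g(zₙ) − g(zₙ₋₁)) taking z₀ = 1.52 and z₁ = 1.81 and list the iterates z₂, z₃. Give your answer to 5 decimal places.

1.61612, 1.62399

g(1.52) = -1.0801920, g(1.81) = 2.1787410
z₂ = 1.8100000 − 2.1787410·(1.8100000 − 1.5200000) / (2.1787410 − (-1.0801920)) = 1.8100000 − (0.6318349)/(3.2589330) = 1.6161222
g(1.6161222) = -0.0921757
z₃ = 1.6161222 − (-0.0921757)·(1.6161222 − 1.8100000) / (-0.0921757 − 2.1787410) = 1.6161222 − (0.0178708)/(-2.2709167) = 1.6239916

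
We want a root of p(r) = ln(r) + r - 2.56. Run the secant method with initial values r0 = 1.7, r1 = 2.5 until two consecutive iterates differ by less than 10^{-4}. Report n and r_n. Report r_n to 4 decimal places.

p(1.7) = -0.329372, p(2.5) = 0.856291
r2 = 2.500000 − 0.856291·(0.800000)/(1.185662) = 1.922236;  |Δ| = 0.577764
p(1.922236) = 0.015726
r3 = 1.922236 − 0.015726·(-0.577764)/(-0.840565) = 1.911427;  |Δ| = 0.010809
p(1.911427) = -0.000722
r4 = 1.911427 − (-0.000722)·(-0.010809)/(-0.016448) = 1.911902;  |Δ| = 0.000475
p(1.911902) = 0.000001
r5 = 1.911902 − 0.000001·(0.000475)/(0.000723) = 1.911902;  |Δ| = 0.000000
|r5 − r4| = 0.000000 < 10^{-4}

n = 5, r_n = 1.9119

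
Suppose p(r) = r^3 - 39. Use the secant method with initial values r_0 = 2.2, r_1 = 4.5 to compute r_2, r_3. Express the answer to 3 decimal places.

3.010, 3.284

p(2.2) = -28.35200, p(4.5) = 52.12500
r_2 = 4.50000 − 52.12500·(4.50000 − 2.20000) / (52.12500 − (-28.35200)) = 4.50000 − (119.88750)/(80.47700) = 3.01029
p(3.01029) = -11.72125
r_3 = 3.01029 − (-11.72125)·(3.01029 − 4.50000) / (-11.72125 − 52.12500) = 3.01029 − (17.46128)/(-63.84625) = 3.28378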